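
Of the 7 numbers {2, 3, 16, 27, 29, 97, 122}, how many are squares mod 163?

2

(2/163) = -1 → non-residue.
(3/163) = -1 → non-residue.
(16/163) = +1 → QR.
(27/163) = -1 → non-residue.
(29/163) = -1 → non-residue.
(97/163) = +1 → QR.
(122/163) = -1 → non-residue.
Total quadratic residues among the 7: 2.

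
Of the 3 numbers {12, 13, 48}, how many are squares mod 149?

0

(12/149) = -1 → non-residue.
(13/149) = -1 → non-residue.
(48/149) = -1 → non-residue.
Total quadratic residues among the 3: 0.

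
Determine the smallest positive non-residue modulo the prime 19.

(2/19) = −1, so 2 is the smallest positive non-residue mod 19.

2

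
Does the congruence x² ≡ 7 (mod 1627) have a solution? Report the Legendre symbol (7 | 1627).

Reciprocity: 7 ≡ 3 and 1627 ≡ 3 (mod 4), so (7/1627) = −(1627/7).
Reduce top mod 7: now compute (3/7).
Reciprocity: 3 ≡ 3 and 7 ≡ 3 (mod 4), so (3/7) = −(7/3).
Reduce top mod 3: now compute (1/3).
Reached (1/3) = 1. Collecting the sign flips along the way, the symbol is +1.

1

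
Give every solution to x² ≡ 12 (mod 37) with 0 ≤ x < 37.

7, 30

37 ≡ 1 (mod 4), so we find a root by search.
Trying successive values, 7² = 49 ≡ 12 (mod 37). The other root is 37 − 7 = 30.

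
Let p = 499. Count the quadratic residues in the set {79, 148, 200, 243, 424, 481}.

(79/499) = -1 → non-residue.
(148/499) = -1 → non-residue.
(200/499) = -1 → non-residue.
(243/499) = -1 → non-residue.
(424/499) = +1 → QR.
(481/499) = +1 → QR.
Total quadratic residues among the 6: 2.

2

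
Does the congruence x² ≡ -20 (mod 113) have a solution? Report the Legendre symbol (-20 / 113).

First reduce: -20 ≡ 93 (mod 113).
Reciprocity: 93 ≡ 1 and 113 ≡ 1 (mod 4), so (93/113) = +(113/93).
Reduce top mod 93: now compute (20/93).
Pull out 2^2: since 93 ≡ 5 (mod 8), (2/93) = -1, so (2/93)^2 = +1.
Reciprocity: 5 ≡ 1 and 93 ≡ 1 (mod 4), so (5/93) = +(93/5).
Reduce top mod 5: now compute (3/5).
Reciprocity: 3 ≡ 3 and 5 ≡ 1 (mod 4), so (3/5) = +(5/3).
Reduce top mod 3: now compute (2/3).
Pull out 2: since 3 ≡ 3 (mod 8), (2/3) = -1.
Reached (1/3) = 1. Collecting the sign flips along the way, the symbol is -1.

-1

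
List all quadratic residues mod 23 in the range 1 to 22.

1, 2, 3, 4, 6, 8, 9, 12, 13, 16, 18

Square k = 1,…,11 (k and 23−k give the same square):
1²=1, 2²=4, 3²=9, 4²=16, 5²≡2, 6²≡13, 7²≡3, 8²≡18, 9²≡12, 10²≡8, 11²≡6 (mod 23).
So the quadratic residues mod 23 are {1, 2, 3, 4, 6, 8, 9, 12, 13, 16, 18}.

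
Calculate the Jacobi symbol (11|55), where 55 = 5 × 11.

0

Reciprocity: 11 ≡ 3 and 55 ≡ 3 (mod 4), so (11/55) = −(55/11).
Reduce top mod 11: now compute (0/11).
Top reduces to 0: gcd > 1, so the symbol is 0.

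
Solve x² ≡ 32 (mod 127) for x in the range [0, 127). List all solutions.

63, 64

Since 127 ≡ 3 (mod 4), a square root of 32 is 32^((127+1)/4) = 32^32 mod 127.
Repeated squaring: 32^2≡8, 32^4≡64, 32^8≡32, 32^16≡8, 32^32≡64 (mod 127).
32^32 = 32^(32) ≡ 64 (mod 127).
Check: 64² = 4096 ≡ 32 (mod 127). The two roots are 63 and 64.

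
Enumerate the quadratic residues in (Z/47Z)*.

1, 2, 3, 4, 6, 7, 8, 9, 12, 14, 16, 17, 18, 21, 24, 25, 27, 28, 32, 34, 36, 37, 42

Square k = 1,…,23 (k and 47−k give the same square):
1²=1, 2²=4, 3²=9, 4²=16, 5²=25, 6²=36, 7²≡2, 8²≡17, 9²≡34, 10²≡6, 11²≡27, 12²≡3, 13²≡28, 14²≡8, 15²≡37, 16²≡21, 17²≡7, 18²≡42, 19²≡32, 20²≡24, 21²≡18, 22²≡14, 23²≡12 (mod 47).
So the quadratic residues mod 47 are {1, 2, 3, 4, 6, 7, 8, 9, 12, 14, 16, 17, 18, 21, 24, 25, 27, 28, 32, 34, 36, 37, 42}.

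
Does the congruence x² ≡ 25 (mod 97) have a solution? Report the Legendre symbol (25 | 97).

1

Reciprocity: 25 ≡ 1 and 97 ≡ 1 (mod 4), so (25/97) = +(97/25).
Reduce top mod 25: now compute (22/25).
Pull out 2: since 25 ≡ 1 (mod 8), (2/25) = +1.
Reciprocity: 11 ≡ 3 and 25 ≡ 1 (mod 4), so (11/25) = +(25/11).
Reduce top mod 11: now compute (3/11).
Reciprocity: 3 ≡ 3 and 11 ≡ 3 (mod 4), so (3/11) = −(11/3).
Reduce top mod 3: now compute (2/3).
Pull out 2: since 3 ≡ 3 (mod 8), (2/3) = -1.
Reached (1/3) = 1. Collecting the sign flips along the way, the symbol is +1.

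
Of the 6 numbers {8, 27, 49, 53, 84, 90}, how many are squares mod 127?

3

(8/127) = +1 → QR.
(27/127) = -1 → non-residue.
(49/127) = +1 → QR.
(53/127) = -1 → non-residue.
(84/127) = +1 → QR.
(90/127) = -1 → non-residue.
Total quadratic residues among the 6: 3.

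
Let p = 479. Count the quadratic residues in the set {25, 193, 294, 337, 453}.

4

(25/479) = +1 → QR.
(193/479) = +1 → QR.
(294/479) = +1 → QR.
(337/479) = -1 → non-residue.
(453/479) = +1 → QR.
Total quadratic residues among the 5: 4.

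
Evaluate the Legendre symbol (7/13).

-1

Reciprocity: 7 ≡ 3 and 13 ≡ 1 (mod 4), so (7/13) = +(13/7).
Reduce top mod 7: now compute (6/7).
Pull out 2: since 7 ≡ 7 (mod 8), (2/7) = +1.
Reciprocity: 3 ≡ 3 and 7 ≡ 3 (mod 4), so (3/7) = −(7/3).
Reduce top mod 3: now compute (1/3).
Reached (1/3) = 1. Collecting the sign flips along the way, the symbol is -1.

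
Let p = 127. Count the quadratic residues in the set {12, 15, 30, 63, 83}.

(12/127) = -1 → non-residue.
(15/127) = +1 → QR.
(30/127) = +1 → QR.
(63/127) = -1 → non-residue.
(83/127) = -1 → non-residue.
Total quadratic residues among the 5: 2.

2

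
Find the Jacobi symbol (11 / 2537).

Reciprocity: 11 ≡ 3 and 2537 ≡ 1 (mod 4), so (11/2537) = +(2537/11).
Reduce top mod 11: now compute (7/11).
Reciprocity: 7 ≡ 3 and 11 ≡ 3 (mod 4), so (7/11) = −(11/7).
Reduce top mod 7: now compute (4/7).
Pull out 2^2: since 7 ≡ 7 (mod 8), (2/7) = +1, so (2/7)^2 = +1.
Reached (1/7) = 1. Collecting the sign flips along the way, the symbol is -1.

-1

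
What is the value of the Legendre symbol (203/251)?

Euler's criterion: (203/251) ≡ 203^125 (mod 251).
203^2 ≡ 45 (mod 251)
203^4 ≡ 17 (mod 251)
203^8 ≡ 38 (mod 251)
203^16 ≡ 189 (mod 251)
203^32 ≡ 79 (mod 251)
203^64 ≡ 217 (mod 251)
203^125 = 203^(64+32+16+8+4+1) ≡ 250 (mod 251).
Result is 250 ≡ −1, so (203/251) = −1.

-1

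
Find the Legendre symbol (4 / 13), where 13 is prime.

Pull out 2^2: since 13 ≡ 5 (mod 8), (2/13) = -1, so (2/13)^2 = +1.
Reached (1/13) = 1. Collecting the sign flips along the way, the symbol is +1.

1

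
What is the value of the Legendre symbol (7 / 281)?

Reciprocity: 7 ≡ 3 and 281 ≡ 1 (mod 4), so (7/281) = +(281/7).
Reduce top mod 7: now compute (1/7).
Reached (1/7) = 1. Collecting the sign flips along the way, the symbol is +1.

1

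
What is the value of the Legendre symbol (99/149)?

-1

Reciprocity: 99 ≡ 3 and 149 ≡ 1 (mod 4), so (99/149) = +(149/99).
Reduce top mod 99: now compute (50/99).
Pull out 2: since 99 ≡ 3 (mod 8), (2/99) = -1.
Reciprocity: 25 ≡ 1 and 99 ≡ 3 (mod 4), so (25/99) = +(99/25).
Reduce top mod 25: now compute (24/25).
Pull out 2^3: since 25 ≡ 1 (mod 8), (2/25) = +1, so (2/25)^3 = +1.
Reciprocity: 3 ≡ 3 and 25 ≡ 1 (mod 4), so (3/25) = +(25/3).
Reduce top mod 3: now compute (1/3).
Reached (1/3) = 1. Collecting the sign flips along the way, the symbol is -1.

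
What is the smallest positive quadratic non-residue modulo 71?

(2/71) = +1, so 2 is a residue.
(3/71) = +1, so 3 is a residue.
(4/71) = +1, so 4 is a residue.
(5/71) = +1, so 5 is a residue.
(6/71) = +1, so 6 is a residue.
(7/71) = −1, so 7 is the smallest positive non-residue mod 71.

7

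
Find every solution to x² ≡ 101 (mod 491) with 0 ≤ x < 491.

Since 491 ≡ 3 (mod 4), a square root of 101 is 101^((491+1)/4) = 101^123 mod 491.
Repeated squaring: 101^2≡381, 101^4≡316, 101^8≡183, 101^16≡101, 101^32≡381, 101^64≡316 (mod 491).
101^123 = 101^(64+32+16+8+2+1) ≡ 183 (mod 491).
Check: 183² = 33489 ≡ 101 (mod 491). The two roots are 183 and 308.

183, 308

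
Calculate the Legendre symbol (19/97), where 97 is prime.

-1

Reciprocity: 19 ≡ 3 and 97 ≡ 1 (mod 4), so (19/97) = +(97/19).
Reduce top mod 19: now compute (2/19).
Pull out 2: since 19 ≡ 3 (mod 8), (2/19) = -1.
Reached (1/19) = 1. Collecting the sign flips along the way, the symbol is -1.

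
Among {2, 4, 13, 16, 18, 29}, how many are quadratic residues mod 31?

(2/31) = +1 → QR.
(4/31) = +1 → QR.
(13/31) = -1 → non-residue.
(16/31) = +1 → QR.
(18/31) = +1 → QR.
(29/31) = -1 → non-residue.
Total quadratic residues among the 6: 4.

4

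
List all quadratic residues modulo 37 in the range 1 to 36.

1, 3, 4, 7, 9, 10, 11, 12, 16, 21, 25, 26, 27, 28, 30, 33, 34, 36

Square k = 1,…,18 (k and 37−k give the same square):
1²=1, 2²=4, 3²=9, 4²=16, 5²=25, 6²=36, 7²≡12, 8²≡27, 9²≡7, 10²≡26, 11²≡10, 12²≡33, 13²≡21, 14²≡11, 15²≡3, 16²≡34, 17²≡30, 18²≡28 (mod 37).
So the quadratic residues mod 37 are {1, 3, 4, 7, 9, 10, 11, 12, 16, 21, 25, 26, 27, 28, 30, 33, 34, 36}.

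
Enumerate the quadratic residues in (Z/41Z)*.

Square k = 1,…,20 (k and 41−k give the same square):
1²=1, 2²=4, 3²=9, 4²=16, 5²=25, 6²=36, 7²≡8, 8²≡23, 9²≡40, 10²≡18, 11²≡39, 12²≡21, 13²≡5, 14²≡32, 15²≡20, 16²≡10, 17²≡2, 18²≡37, 19²≡33, 20²≡31 (mod 41).
So the quadratic residues mod 41 are {1, 2, 4, 5, 8, 9, 10, 16, 18, 20, 21, 23, 25, 31, 32, 33, 36, 37, 39, 40}.

1, 2, 4, 5, 8, 9, 10, 16, 18, 20, 21, 23, 25, 31, 32, 33, 36, 37, 39, 40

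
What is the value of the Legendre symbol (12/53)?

Pull out 2^2: since 53 ≡ 5 (mod 8), (2/53) = -1, so (2/53)^2 = +1.
Reciprocity: 3 ≡ 3 and 53 ≡ 1 (mod 4), so (3/53) = +(53/3).
Reduce top mod 3: now compute (2/3).
Pull out 2: since 3 ≡ 3 (mod 8), (2/3) = -1.
Reached (1/3) = 1. Collecting the sign flips along the way, the symbol is -1.

-1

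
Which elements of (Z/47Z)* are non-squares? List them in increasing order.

Square k = 1,…,23 (k and 47−k give the same square):
1²=1, 2²=4, 3²=9, 4²=16, 5²=25, 6²=36, 7²≡2, 8²≡17, 9²≡34, 10²≡6, 11²≡27, 12²≡3, 13²≡28, 14²≡8, 15²≡37, 16²≡21, 17²≡7, 18²≡42, 19²≡32, 20²≡24, 21²≡18, 22²≡14, 23²≡12 (mod 47).
The residues are {1, 2, 3, 4, 6, 7, 8, 9, 12, 14, 16, 17, 18, 21, 24, 25, 27, 28, 32, 34, 36, 37, 42}; the non-residues are the remaining 23 nonzero classes.

5, 10, 11, 13, 15, 19, 20, 22, 23, 26, 29, 30, 31, 33, 35, 38, 39, 40, 41, 43, 44, 45, 46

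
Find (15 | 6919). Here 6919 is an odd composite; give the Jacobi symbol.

-1

Reciprocity: 15 ≡ 3 and 6919 ≡ 3 (mod 4), so (15/6919) = −(6919/15).
Reduce top mod 15: now compute (4/15).
Pull out 2^2: since 15 ≡ 7 (mod 8), (2/15) = +1, so (2/15)^2 = +1.
Reached (1/15) = 1. Collecting the sign flips along the way, the symbol is -1.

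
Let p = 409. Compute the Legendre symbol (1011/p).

Euler's criterion: (1011/409) ≡ 193^204 (mod 409).
193^2 ≡ 30 (mod 409)
193^4 ≡ 82 (mod 409)
193^8 ≡ 180 (mod 409)
193^16 ≡ 89 (mod 409)
193^32 ≡ 150 (mod 409)
193^64 ≡ 5 (mod 409)
193^128 ≡ 25 (mod 409)
193^204 = 193^(128+64+8+4) ≡ 1 (mod 409).
Result is 1, so (1011/409) = 1.

1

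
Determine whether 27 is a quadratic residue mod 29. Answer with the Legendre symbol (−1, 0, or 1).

-1

Euler's criterion: (27/29) ≡ 27^14 (mod 29).
27^2 ≡ 4 (mod 29)
27^4 ≡ 16 (mod 29)
27^8 ≡ 24 (mod 29)
27^14 = 27^(8+4+2) ≡ 28 (mod 29).
Result is 28 ≡ −1, so (27/29) = −1.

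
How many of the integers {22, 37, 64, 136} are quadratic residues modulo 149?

(22/149) = +1 → QR.
(37/149) = +1 → QR.
(64/149) = +1 → QR.
(136/149) = -1 → non-residue.
Total quadratic residues among the 4: 3.

3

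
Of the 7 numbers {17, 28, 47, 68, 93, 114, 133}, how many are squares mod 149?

6

(17/149) = +1 → QR.
(28/149) = +1 → QR.
(47/149) = +1 → QR.
(68/149) = +1 → QR.
(93/149) = -1 → non-residue.
(114/149) = +1 → QR.
(133/149) = +1 → QR.
Total quadratic residues among the 7: 6.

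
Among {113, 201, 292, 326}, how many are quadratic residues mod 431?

1

(113/431) = -1 → non-residue.
(201/431) = -1 → non-residue.
(292/431) = -1 → non-residue.
(326/431) = +1 → QR.
Total quadratic residues among the 4: 1.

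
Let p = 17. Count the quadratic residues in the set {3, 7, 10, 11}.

0

(3/17) = -1 → non-residue.
(7/17) = -1 → non-residue.
(10/17) = -1 → non-residue.
(11/17) = -1 → non-residue.
Total quadratic residues among the 4: 0.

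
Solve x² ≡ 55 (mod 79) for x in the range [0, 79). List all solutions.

23, 56

Since 79 ≡ 3 (mod 4), a square root of 55 is 55^((79+1)/4) = 55^20 mod 79.
Repeated squaring: 55^2≡23, 55^4≡55, 55^8≡23, 55^16≡55 (mod 79).
55^20 = 55^(16+4) ≡ 23 (mod 79).
Check: 23² = 529 ≡ 55 (mod 79). The two roots are 23 and 56.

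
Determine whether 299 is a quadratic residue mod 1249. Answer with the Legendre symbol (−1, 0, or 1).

-1

Reciprocity: 299 ≡ 3 and 1249 ≡ 1 (mod 4), so (299/1249) = +(1249/299).
Reduce top mod 299: now compute (53/299).
Reciprocity: 53 ≡ 1 and 299 ≡ 3 (mod 4), so (53/299) = +(299/53).
Reduce top mod 53: now compute (34/53).
Pull out 2: since 53 ≡ 5 (mod 8), (2/53) = -1.
Reciprocity: 17 ≡ 1 and 53 ≡ 1 (mod 4), so (17/53) = +(53/17).
Reduce top mod 17: now compute (2/17).
Pull out 2: since 17 ≡ 1 (mod 8), (2/17) = +1.
Reached (1/17) = 1. Collecting the sign flips along the way, the symbol is -1.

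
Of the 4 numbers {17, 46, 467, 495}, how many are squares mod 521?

1

(17/521) = -1 → non-residue.
(46/521) = -1 → non-residue.
(467/521) = -1 → non-residue.
(495/521) = +1 → QR.
Total quadratic residues among the 4: 1.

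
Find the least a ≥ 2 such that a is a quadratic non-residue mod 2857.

(2/2857) = +1, so 2 is a residue.
(3/2857) = +1, so 3 is a residue.
(4/2857) = +1, so 4 is a residue.
(5/2857) = −1, so 5 is the smallest positive non-residue mod 2857.

5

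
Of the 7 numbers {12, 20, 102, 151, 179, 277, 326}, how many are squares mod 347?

4

(12/347) = +1 → QR.
(20/347) = -1 → non-residue.
(102/347) = +1 → QR.
(151/347) = -1 → non-residue.
(179/347) = -1 → non-residue.
(277/347) = +1 → QR.
(326/347) = +1 → QR.
Total quadratic residues among the 7: 4.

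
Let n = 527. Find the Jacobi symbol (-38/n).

-1

First reduce: -38 ≡ 489 (mod 527).
Reciprocity: 489 ≡ 1 and 527 ≡ 3 (mod 4), so (489/527) = +(527/489).
Reduce top mod 489: now compute (38/489).
Pull out 2: since 489 ≡ 1 (mod 8), (2/489) = +1.
Reciprocity: 19 ≡ 3 and 489 ≡ 1 (mod 4), so (19/489) = +(489/19).
Reduce top mod 19: now compute (14/19).
Pull out 2: since 19 ≡ 3 (mod 8), (2/19) = -1.
Reciprocity: 7 ≡ 3 and 19 ≡ 3 (mod 4), so (7/19) = −(19/7).
Reduce top mod 7: now compute (5/7).
Reciprocity: 5 ≡ 1 and 7 ≡ 3 (mod 4), so (5/7) = +(7/5).
Reduce top mod 5: now compute (2/5).
Pull out 2: since 5 ≡ 5 (mod 8), (2/5) = -1.
Reached (1/5) = 1. Collecting the sign flips along the way, the symbol is -1.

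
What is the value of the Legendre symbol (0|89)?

Top reduces to 0: gcd > 1, so the symbol is 0.

0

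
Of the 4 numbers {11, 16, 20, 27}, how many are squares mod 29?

2

(11/29) = -1 → non-residue.
(16/29) = +1 → QR.
(20/29) = +1 → QR.
(27/29) = -1 → non-residue.
Total quadratic residues among the 4: 2.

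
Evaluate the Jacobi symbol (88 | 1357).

Pull out 2^3: since 1357 ≡ 5 (mod 8), (2/1357) = -1, so (2/1357)^3 = -1.
Reciprocity: 11 ≡ 3 and 1357 ≡ 1 (mod 4), so (11/1357) = +(1357/11).
Reduce top mod 11: now compute (4/11).
Pull out 2^2: since 11 ≡ 3 (mod 8), (2/11) = -1, so (2/11)^2 = +1.
Reached (1/11) = 1. Collecting the sign flips along the way, the symbol is -1.

-1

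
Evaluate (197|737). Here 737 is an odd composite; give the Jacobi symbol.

1

Reciprocity: 197 ≡ 1 and 737 ≡ 1 (mod 4), so (197/737) = +(737/197).
Reduce top mod 197: now compute (146/197).
Pull out 2: since 197 ≡ 5 (mod 8), (2/197) = -1.
Reciprocity: 73 ≡ 1 and 197 ≡ 1 (mod 4), so (73/197) = +(197/73).
Reduce top mod 73: now compute (51/73).
Reciprocity: 51 ≡ 3 and 73 ≡ 1 (mod 4), so (51/73) = +(73/51).
Reduce top mod 51: now compute (22/51).
Pull out 2: since 51 ≡ 3 (mod 8), (2/51) = -1.
Reciprocity: 11 ≡ 3 and 51 ≡ 3 (mod 4), so (11/51) = −(51/11).
Reduce top mod 11: now compute (7/11).
Reciprocity: 7 ≡ 3 and 11 ≡ 3 (mod 4), so (7/11) = −(11/7).
Reduce top mod 7: now compute (4/7).
Pull out 2^2: since 7 ≡ 7 (mod 8), (2/7) = +1, so (2/7)^2 = +1.
Reached (1/7) = 1. Collecting the sign flips along the way, the symbol is +1.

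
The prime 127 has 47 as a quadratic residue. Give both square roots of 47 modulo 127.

38, 89

Since 127 ≡ 3 (mod 4), a square root of 47 is 47^((127+1)/4) = 47^32 mod 127.
Repeated squaring: 47^2≡50, 47^4≡87, 47^8≡76, 47^16≡61, 47^32≡38 (mod 127).
47^32 = 47^(32) ≡ 38 (mod 127).
Check: 38² = 1444 ≡ 47 (mod 127). The two roots are 38 and 89.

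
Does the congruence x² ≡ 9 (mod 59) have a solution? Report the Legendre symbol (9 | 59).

1

Reciprocity: 9 ≡ 1 and 59 ≡ 3 (mod 4), so (9/59) = +(59/9).
Reduce top mod 9: now compute (5/9).
Reciprocity: 5 ≡ 1 and 9 ≡ 1 (mod 4), so (5/9) = +(9/5).
Reduce top mod 5: now compute (4/5).
Pull out 2^2: since 5 ≡ 5 (mod 8), (2/5) = -1, so (2/5)^2 = +1.
Reached (1/5) = 1. Collecting the sign flips along the way, the symbol is +1.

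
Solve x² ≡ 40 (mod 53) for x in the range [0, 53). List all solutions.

26, 27

53 ≡ 1 (mod 4), so we find a root by search.
Trying successive values, 26² = 676 ≡ 40 (mod 53). The other root is 53 − 26 = 27.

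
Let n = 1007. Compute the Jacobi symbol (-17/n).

First reduce: -17 ≡ 990 (mod 1007).
Pull out 2: since 1007 ≡ 7 (mod 8), (2/1007) = +1.
Reciprocity: 495 ≡ 3 and 1007 ≡ 3 (mod 4), so (495/1007) = −(1007/495).
Reduce top mod 495: now compute (17/495).
Reciprocity: 17 ≡ 1 and 495 ≡ 3 (mod 4), so (17/495) = +(495/17).
Reduce top mod 17: now compute (2/17).
Pull out 2: since 17 ≡ 1 (mod 8), (2/17) = +1.
Reached (1/17) = 1. Collecting the sign flips along the way, the symbol is -1.

-1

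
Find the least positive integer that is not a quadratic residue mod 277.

2

(2/277) = −1, so 2 is the smallest positive non-residue mod 277.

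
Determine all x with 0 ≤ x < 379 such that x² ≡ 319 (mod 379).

75, 304

Since 379 ≡ 3 (mod 4), a square root of 319 is 319^((379+1)/4) = 319^95 mod 379.
Repeated squaring: 319^2≡189, 319^4≡95, 319^8≡308, 319^16≡114, 319^32≡110, 319^64≡351 (mod 379).
319^95 = 319^(64+16+8+4+2+1) ≡ 304 (mod 379).
Check: 304² = 92416 ≡ 319 (mod 379). The two roots are 75 and 304.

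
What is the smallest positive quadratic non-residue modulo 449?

3

(2/449) = +1, so 2 is a residue.
(3/449) = −1, so 3 is the smallest positive non-residue mod 449.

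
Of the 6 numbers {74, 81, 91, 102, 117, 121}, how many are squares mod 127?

(74/127) = +1 → QR.
(81/127) = +1 → QR.
(91/127) = -1 → non-residue.
(102/127) = -1 → non-residue.
(117/127) = +1 → QR.
(121/127) = +1 → QR.
Total quadratic residues among the 6: 4.

4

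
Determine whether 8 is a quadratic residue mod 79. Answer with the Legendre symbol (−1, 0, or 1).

1

Pull out 2^3: since 79 ≡ 7 (mod 8), (2/79) = +1, so (2/79)^3 = +1.
Reached (1/79) = 1. Collecting the sign flips along the way, the symbol is +1.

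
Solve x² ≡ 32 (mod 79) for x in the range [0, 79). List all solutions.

Since 79 ≡ 3 (mod 4), a square root of 32 is 32^((79+1)/4) = 32^20 mod 79.
Repeated squaring: 32^2≡76, 32^4≡9, 32^8≡2, 32^16≡4 (mod 79).
32^20 = 32^(16+4) ≡ 36 (mod 79).
Check: 36² = 1296 ≡ 32 (mod 79). The two roots are 36 and 43.

36, 43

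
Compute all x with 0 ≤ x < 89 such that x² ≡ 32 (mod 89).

11, 78

89 ≡ 1 (mod 4), so we find a root by search.
Trying successive values, 11² = 121 ≡ 32 (mod 89). The other root is 89 − 11 = 78.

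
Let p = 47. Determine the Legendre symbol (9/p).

Reciprocity: 9 ≡ 1 and 47 ≡ 3 (mod 4), so (9/47) = +(47/9).
Reduce top mod 9: now compute (2/9).
Pull out 2: since 9 ≡ 1 (mod 8), (2/9) = +1.
Reached (1/9) = 1. Collecting the sign flips along the way, the symbol is +1.

1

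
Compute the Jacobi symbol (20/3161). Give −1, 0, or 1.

Pull out 2^2: since 3161 ≡ 1 (mod 8), (2/3161) = +1, so (2/3161)^2 = +1.
Reciprocity: 5 ≡ 1 and 3161 ≡ 1 (mod 4), so (5/3161) = +(3161/5).
Reduce top mod 5: now compute (1/5).
Reached (1/5) = 1. Collecting the sign flips along the way, the symbol is +1.

1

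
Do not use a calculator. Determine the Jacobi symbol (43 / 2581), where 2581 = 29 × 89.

Reciprocity: 43 ≡ 3 and 2581 ≡ 1 (mod 4), so (43/2581) = +(2581/43).
Reduce top mod 43: now compute (1/43).
Reached (1/43) = 1. Collecting the sign flips along the way, the symbol is +1.

1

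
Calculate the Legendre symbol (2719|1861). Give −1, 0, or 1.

-1

First reduce: 2719 ≡ 858 (mod 1861).
Pull out 2: since 1861 ≡ 5 (mod 8), (2/1861) = -1.
Reciprocity: 429 ≡ 1 and 1861 ≡ 1 (mod 4), so (429/1861) = +(1861/429).
Reduce top mod 429: now compute (145/429).
Reciprocity: 145 ≡ 1 and 429 ≡ 1 (mod 4), so (145/429) = +(429/145).
Reduce top mod 145: now compute (139/145).
Reciprocity: 139 ≡ 3 and 145 ≡ 1 (mod 4), so (139/145) = +(145/139).
Reduce top mod 139: now compute (6/139).
Pull out 2: since 139 ≡ 3 (mod 8), (2/139) = -1.
Reciprocity: 3 ≡ 3 and 139 ≡ 3 (mod 4), so (3/139) = −(139/3).
Reduce top mod 3: now compute (1/3).
Reached (1/3) = 1. Collecting the sign flips along the way, the symbol is -1.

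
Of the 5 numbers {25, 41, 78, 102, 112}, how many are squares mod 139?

(25/139) = +1 → QR.
(41/139) = +1 → QR.
(78/139) = +1 → QR.
(102/139) = -1 → non-residue.
(112/139) = +1 → QR.
Total quadratic residues among the 5: 4.

4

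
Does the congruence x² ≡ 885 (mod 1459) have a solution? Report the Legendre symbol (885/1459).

-1

Reciprocity: 885 ≡ 1 and 1459 ≡ 3 (mod 4), so (885/1459) = +(1459/885).
Reduce top mod 885: now compute (574/885).
Pull out 2: since 885 ≡ 5 (mod 8), (2/885) = -1.
Reciprocity: 287 ≡ 3 and 885 ≡ 1 (mod 4), so (287/885) = +(885/287).
Reduce top mod 287: now compute (24/287).
Pull out 2^3: since 287 ≡ 7 (mod 8), (2/287) = +1, so (2/287)^3 = +1.
Reciprocity: 3 ≡ 3 and 287 ≡ 3 (mod 4), so (3/287) = −(287/3).
Reduce top mod 3: now compute (2/3).
Pull out 2: since 3 ≡ 3 (mod 8), (2/3) = -1.
Reached (1/3) = 1. Collecting the sign flips along the way, the symbol is -1.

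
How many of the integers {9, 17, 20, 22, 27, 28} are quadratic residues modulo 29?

(9/29) = +1 → QR.
(17/29) = -1 → non-residue.
(20/29) = +1 → QR.
(22/29) = +1 → QR.
(27/29) = -1 → non-residue.
(28/29) = +1 → QR.
Total quadratic residues among the 6: 4.

4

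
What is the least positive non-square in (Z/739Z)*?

(2/739) = −1, so 2 is the smallest positive non-residue mod 739.

2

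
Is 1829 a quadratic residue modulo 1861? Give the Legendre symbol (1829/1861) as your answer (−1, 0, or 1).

-1

Reciprocity: 1829 ≡ 1 and 1861 ≡ 1 (mod 4), so (1829/1861) = +(1861/1829).
Reduce top mod 1829: now compute (32/1829).
Pull out 2^5: since 1829 ≡ 5 (mod 8), (2/1829) = -1, so (2/1829)^5 = -1.
Reached (1/1829) = 1. Collecting the sign flips along the way, the symbol is -1.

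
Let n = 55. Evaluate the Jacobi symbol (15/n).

Reciprocity: 15 ≡ 3 and 55 ≡ 3 (mod 4), so (15/55) = −(55/15).
Reduce top mod 15: now compute (10/15).
Pull out 2: since 15 ≡ 7 (mod 8), (2/15) = +1.
Reciprocity: 5 ≡ 1 and 15 ≡ 3 (mod 4), so (5/15) = +(15/5).
Reduce top mod 5: now compute (0/5).
Top reduces to 0: gcd > 1, so the symbol is 0.

0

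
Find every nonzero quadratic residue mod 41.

Square k = 1,…,20 (k and 41−k give the same square):
1²=1, 2²=4, 3²=9, 4²=16, 5²=25, 6²=36, 7²≡8, 8²≡23, 9²≡40, 10²≡18, 11²≡39, 12²≡21, 13²≡5, 14²≡32, 15²≡20, 16²≡10, 17²≡2, 18²≡37, 19²≡33, 20²≡31 (mod 41).
So the quadratic residues mod 41 are {1, 2, 4, 5, 8, 9, 10, 16, 18, 20, 21, 23, 25, 31, 32, 33, 36, 37, 39, 40}.

1, 2, 4, 5, 8, 9, 10, 16, 18, 20, 21, 23, 25, 31, 32, 33, 36, 37, 39, 40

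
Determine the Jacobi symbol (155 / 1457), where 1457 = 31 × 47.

0

Reciprocity: 155 ≡ 3 and 1457 ≡ 1 (mod 4), so (155/1457) = +(1457/155).
Reduce top mod 155: now compute (62/155).
Pull out 2: since 155 ≡ 3 (mod 8), (2/155) = -1.
Reciprocity: 31 ≡ 3 and 155 ≡ 3 (mod 4), so (31/155) = −(155/31).
Reduce top mod 31: now compute (0/31).
Top reduces to 0: gcd > 1, so the symbol is 0.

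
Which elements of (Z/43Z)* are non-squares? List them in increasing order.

Square k = 1,…,21 (k and 43−k give the same square):
1²=1, 2²=4, 3²=9, 4²=16, 5²=25, 6²=36, 7²≡6, 8²≡21, 9²≡38, 10²≡14, 11²≡35, 12²≡15, 13²≡40, 14²≡24, 15²≡10, 16²≡41, 17²≡31, 18²≡23, 19²≡17, 20²≡13, 21²≡11 (mod 43).
The residues are {1, 4, 6, 9, 10, 11, 13, 14, 15, 16, 17, 21, 23, 24, 25, 31, 35, 36, 38, 40, 41}; the non-residues are the remaining 21 nonzero classes.

2, 3, 5, 7, 8, 12, 18, 19, 20, 22, 26, 27, 28, 29, 30, 32, 33, 34, 37, 39, 42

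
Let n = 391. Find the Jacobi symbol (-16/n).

First reduce: -16 ≡ 375 (mod 391).
Reciprocity: 375 ≡ 3 and 391 ≡ 3 (mod 4), so (375/391) = −(391/375).
Reduce top mod 375: now compute (16/375).
Pull out 2^4: since 375 ≡ 7 (mod 8), (2/375) = +1, so (2/375)^4 = +1.
Reached (1/375) = 1. Collecting the sign flips along the way, the symbol is -1.

-1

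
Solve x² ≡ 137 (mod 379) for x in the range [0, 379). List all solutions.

Since 379 ≡ 3 (mod 4), a square root of 137 is 137^((379+1)/4) = 137^95 mod 379.
Repeated squaring: 137^2≡198, 137^4≡167, 137^8≡222, 137^16≡14, 137^32≡196, 137^64≡137 (mod 379).
137^95 = 137^(64+16+8+4+2+1) ≡ 196 (mod 379).
Check: 196² = 38416 ≡ 137 (mod 379). The two roots are 183 and 196.

183, 196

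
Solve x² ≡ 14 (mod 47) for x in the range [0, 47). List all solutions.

Since 47 ≡ 3 (mod 4), a square root of 14 is 14^((47+1)/4) = 14^12 mod 47.
Repeated squaring: 14^2≡8, 14^4≡17, 14^8≡7 (mod 47).
14^12 = 14^(8+4) ≡ 25 (mod 47).
Check: 25² = 625 ≡ 14 (mod 47). The two roots are 22 and 25.

22, 25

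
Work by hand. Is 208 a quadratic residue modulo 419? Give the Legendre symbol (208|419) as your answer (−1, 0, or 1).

Pull out 2^4: since 419 ≡ 3 (mod 8), (2/419) = -1, so (2/419)^4 = +1.
Reciprocity: 13 ≡ 1 and 419 ≡ 3 (mod 4), so (13/419) = +(419/13).
Reduce top mod 13: now compute (3/13).
Reciprocity: 3 ≡ 3 and 13 ≡ 1 (mod 4), so (3/13) = +(13/3).
Reduce top mod 3: now compute (1/3).
Reached (1/3) = 1. Collecting the sign flips along the way, the symbol is +1.

1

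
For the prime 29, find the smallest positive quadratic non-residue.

2

(2/29) = −1, so 2 is the smallest positive non-residue mod 29.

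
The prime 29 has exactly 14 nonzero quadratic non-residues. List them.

2 3 8 10 11 12 14 15 17 18 19 21 26 27

Square k = 1,…,14 (k and 29−k give the same square):
1²=1, 2²=4, 3²=9, 4²=16, 5²=25, 6²≡7, 7²≡20, 8²≡6, 9²≡23, 10²≡13, 11²≡5, 12²≡28, 13²≡24, 14²≡22 (mod 29).
The residues are {1, 4, 5, 6, 7, 9, 13, 16, 20, 22, 23, 24, 25, 28}; the non-residues are the remaining 14 nonzero classes.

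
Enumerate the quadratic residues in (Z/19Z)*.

Square k = 1,…,9 (k and 19−k give the same square):
1²=1, 2²=4, 3²=9, 4²=16, 5²≡6, 6²≡17, 7²≡11, 8²≡7, 9²≡5 (mod 19).
So the quadratic residues mod 19 are {1, 4, 5, 6, 7, 9, 11, 16, 17}.

1,4,5,6,7,9,11,16,17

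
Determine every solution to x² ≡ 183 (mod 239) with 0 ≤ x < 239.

Since 239 ≡ 3 (mod 4), a square root of 183 is 183^((239+1)/4) = 183^60 mod 239.
Repeated squaring: 183^2≡29, 183^4≡124, 183^8≡80, 183^16≡186, 183^32≡180 (mod 239).
183^60 = 183^(32+16+8+4) ≡ 30 (mod 239).
Check: 30² = 900 ≡ 183 (mod 239). The two roots are 30 and 209.

30, 209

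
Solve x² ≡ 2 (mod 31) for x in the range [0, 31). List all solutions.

Since 31 ≡ 3 (mod 4), a square root of 2 is 2^((31+1)/4) = 2^8 mod 31.
Repeated squaring: 2^2≡4, 2^4≡16, 2^8≡8 (mod 31).
2^8 = 2^(8) ≡ 8 (mod 31).
Check: 8² = 64 ≡ 2 (mod 31). The two roots are 8 and 23.

8, 23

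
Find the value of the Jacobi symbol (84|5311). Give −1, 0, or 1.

-1

Pull out 2^2: since 5311 ≡ 7 (mod 8), (2/5311) = +1, so (2/5311)^2 = +1.
Reciprocity: 21 ≡ 1 and 5311 ≡ 3 (mod 4), so (21/5311) = +(5311/21).
Reduce top mod 21: now compute (19/21).
Reciprocity: 19 ≡ 3 and 21 ≡ 1 (mod 4), so (19/21) = +(21/19).
Reduce top mod 19: now compute (2/19).
Pull out 2: since 19 ≡ 3 (mod 8), (2/19) = -1.
Reached (1/19) = 1. Collecting the sign flips along the way, the symbol is -1.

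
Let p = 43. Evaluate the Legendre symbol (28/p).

-1

Euler's criterion: (28/43) ≡ 28^21 (mod 43).
28^2 ≡ 10 (mod 43)
28^4 ≡ 14 (mod 43)
28^8 ≡ 24 (mod 43)
28^16 ≡ 17 (mod 43)
28^21 = 28^(16+4+1) ≡ 42 (mod 43).
Result is 42 ≡ −1, so (28/43) = −1.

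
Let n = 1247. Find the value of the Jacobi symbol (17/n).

-1

Reciprocity: 17 ≡ 1 and 1247 ≡ 3 (mod 4), so (17/1247) = +(1247/17).
Reduce top mod 17: now compute (6/17).
Pull out 2: since 17 ≡ 1 (mod 8), (2/17) = +1.
Reciprocity: 3 ≡ 3 and 17 ≡ 1 (mod 4), so (3/17) = +(17/3).
Reduce top mod 3: now compute (2/3).
Pull out 2: since 3 ≡ 3 (mod 8), (2/3) = -1.
Reached (1/3) = 1. Collecting the sign flips along the way, the symbol is -1.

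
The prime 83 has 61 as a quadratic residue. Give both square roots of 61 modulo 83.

Since 83 ≡ 3 (mod 4), a square root of 61 is 61^((83+1)/4) = 61^21 mod 83.
Repeated squaring: 61^2≡69, 61^4≡30, 61^8≡70, 61^16≡3 (mod 83).
61^21 = 61^(16+4+1) ≡ 12 (mod 83).
Check: 12² = 144 ≡ 61 (mod 83). The two roots are 12 and 71.

12, 71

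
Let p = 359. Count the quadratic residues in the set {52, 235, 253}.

(52/359) = -1 → non-residue.
(235/359) = +1 → QR.
(253/359) = +1 → QR.
Total quadratic residues among the 3: 2.

2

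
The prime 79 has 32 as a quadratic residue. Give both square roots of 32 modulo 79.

36, 43

Since 79 ≡ 3 (mod 4), a square root of 32 is 32^((79+1)/4) = 32^20 mod 79.
Repeated squaring: 32^2≡76, 32^4≡9, 32^8≡2, 32^16≡4 (mod 79).
32^20 = 32^(16+4) ≡ 36 (mod 79).
Check: 36² = 1296 ≡ 32 (mod 79). The two roots are 36 and 43.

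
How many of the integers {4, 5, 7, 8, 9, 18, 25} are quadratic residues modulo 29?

(4/29) = +1 → QR.
(5/29) = +1 → QR.
(7/29) = +1 → QR.
(8/29) = -1 → non-residue.
(9/29) = +1 → QR.
(18/29) = -1 → non-residue.
(25/29) = +1 → QR.
Total quadratic residues among the 7: 5.

5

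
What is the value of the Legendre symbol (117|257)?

1

Reciprocity: 117 ≡ 1 and 257 ≡ 1 (mod 4), so (117/257) = +(257/117).
Reduce top mod 117: now compute (23/117).
Reciprocity: 23 ≡ 3 and 117 ≡ 1 (mod 4), so (23/117) = +(117/23).
Reduce top mod 23: now compute (2/23).
Pull out 2: since 23 ≡ 7 (mod 8), (2/23) = +1.
Reached (1/23) = 1. Collecting the sign flips along the way, the symbol is +1.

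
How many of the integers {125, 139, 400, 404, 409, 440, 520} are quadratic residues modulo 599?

4

(125/599) = +1 → QR.
(139/599) = +1 → QR.
(400/599) = +1 → QR.
(404/599) = -1 → non-residue.
(409/599) = -1 → non-residue.
(440/599) = -1 → non-residue.
(520/599) = +1 → QR.
Total quadratic residues among the 7: 4.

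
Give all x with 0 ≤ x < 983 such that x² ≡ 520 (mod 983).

Since 983 ≡ 3 (mod 4), a square root of 520 is 520^((983+1)/4) = 520^246 mod 983.
Repeated squaring: 520^2≡75, 520^4≡710, 520^8≡804, 520^16≡585, 520^32≡141, 520^64≡221, 520^128≡674 (mod 983).
520^246 = 520^(128+64+32+16+4+2) ≡ 365 (mod 983).
Check: 365² = 133225 ≡ 520 (mod 983). The two roots are 365 and 618.

365, 618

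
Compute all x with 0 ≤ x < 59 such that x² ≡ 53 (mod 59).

Since 59 ≡ 3 (mod 4), a square root of 53 is 53^((59+1)/4) = 53^15 mod 59.
Repeated squaring: 53^2≡36, 53^4≡57, 53^8≡4 (mod 59).
53^15 = 53^(8+4+2+1) ≡ 17 (mod 59).
Check: 17² = 289 ≡ 53 (mod 59). The two roots are 17 and 42.

17, 42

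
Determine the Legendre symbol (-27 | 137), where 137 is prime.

-1

Euler's criterion: (-27/137) ≡ 110^68 (mod 137).
110^2 ≡ 44 (mod 137)
110^4 ≡ 18 (mod 137)
110^8 ≡ 50 (mod 137)
110^16 ≡ 34 (mod 137)
110^32 ≡ 60 (mod 137)
110^64 ≡ 38 (mod 137)
110^68 = 110^(64+4) ≡ 136 (mod 137).
Result is 136 ≡ −1, so (-27/137) = −1.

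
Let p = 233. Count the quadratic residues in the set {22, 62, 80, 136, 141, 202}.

(22/233) = -1 → non-residue.
(62/233) = +1 → QR.
(80/233) = -1 → non-residue.
(136/233) = -1 → non-residue.
(141/233) = +1 → QR.
(202/233) = +1 → QR.
Total quadratic residues among the 6: 3.

3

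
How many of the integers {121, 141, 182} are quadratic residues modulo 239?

(121/239) = +1 → QR.
(141/239) = -1 → non-residue.
(182/239) = +1 → QR.
Total quadratic residues among the 3: 2.

2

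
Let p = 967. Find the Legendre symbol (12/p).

-1

Euler's criterion: (12/967) ≡ 12^483 (mod 967).
12^2 ≡ 144 (mod 967)
12^4 ≡ 429 (mod 967)
12^8 ≡ 311 (mod 967)
12^16 ≡ 21 (mod 967)
12^32 ≡ 441 (mod 967)
12^64 ≡ 114 (mod 967)
12^128 ≡ 425 (mod 967)
12^256 ≡ 763 (mod 967)
12^483 = 12^(256+128+64+32+2+1) ≡ 966 (mod 967).
Result is 966 ≡ −1, so (12/967) = −1.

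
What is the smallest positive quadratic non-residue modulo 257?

(2/257) = +1, so 2 is a residue.
(3/257) = −1, so 3 is the smallest positive non-residue mod 257.

3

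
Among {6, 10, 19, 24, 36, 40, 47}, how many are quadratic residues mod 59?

2

(6/59) = -1 → non-residue.
(10/59) = -1 → non-residue.
(19/59) = +1 → QR.
(24/59) = -1 → non-residue.
(36/59) = +1 → QR.
(40/59) = -1 → non-residue.
(47/59) = -1 → non-residue.
Total quadratic residues among the 7: 2.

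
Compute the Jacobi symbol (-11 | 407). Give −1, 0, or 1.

0

First reduce: -11 ≡ 396 (mod 407).
Pull out 2^2: since 407 ≡ 7 (mod 8), (2/407) = +1, so (2/407)^2 = +1.
Reciprocity: 99 ≡ 3 and 407 ≡ 3 (mod 4), so (99/407) = −(407/99).
Reduce top mod 99: now compute (11/99).
Reciprocity: 11 ≡ 3 and 99 ≡ 3 (mod 4), so (11/99) = −(99/11).
Reduce top mod 11: now compute (0/11).
Top reduces to 0: gcd > 1, so the symbol is 0.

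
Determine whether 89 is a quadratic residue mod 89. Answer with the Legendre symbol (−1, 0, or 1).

First reduce: 89 ≡ 0 (mod 89).
Top reduces to 0: gcd > 1, so the symbol is 0.

0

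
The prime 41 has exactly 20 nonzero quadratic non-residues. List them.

Square k = 1,…,20 (k and 41−k give the same square):
1²=1, 2²=4, 3²=9, 4²=16, 5²=25, 6²=36, 7²≡8, 8²≡23, 9²≡40, 10²≡18, 11²≡39, 12²≡21, 13²≡5, 14²≡32, 15²≡20, 16²≡10, 17²≡2, 18²≡37, 19²≡33, 20²≡31 (mod 41).
The residues are {1, 2, 4, 5, 8, 9, 10, 16, 18, 20, 21, 23, 25, 31, 32, 33, 36, 37, 39, 40}; the non-residues are the remaining 20 nonzero classes.

3 6 7 11 12 13 14 15 17 19 22 24 26 27 28 29 30 34 35 38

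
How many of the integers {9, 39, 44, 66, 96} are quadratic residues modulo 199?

2

(9/199) = +1 → QR.
(39/199) = -1 → non-residue.
(44/199) = -1 → non-residue.
(66/199) = +1 → QR.
(96/199) = -1 → non-residue.
Total quadratic residues among the 5: 2.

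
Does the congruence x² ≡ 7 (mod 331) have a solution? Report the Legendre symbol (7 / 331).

Reciprocity: 7 ≡ 3 and 331 ≡ 3 (mod 4), so (7/331) = −(331/7).
Reduce top mod 7: now compute (2/7).
Pull out 2: since 7 ≡ 7 (mod 8), (2/7) = +1.
Reached (1/7) = 1. Collecting the sign flips along the way, the symbol is -1.

-1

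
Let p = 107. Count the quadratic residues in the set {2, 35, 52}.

(2/107) = -1 → non-residue.
(35/107) = +1 → QR.
(52/107) = +1 → QR.
Total quadratic residues among the 3: 2.

2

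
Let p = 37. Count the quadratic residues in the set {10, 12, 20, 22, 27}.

(10/37) = +1 → QR.
(12/37) = +1 → QR.
(20/37) = -1 → non-residue.
(22/37) = -1 → non-residue.
(27/37) = +1 → QR.
Total quadratic residues among the 5: 3.

3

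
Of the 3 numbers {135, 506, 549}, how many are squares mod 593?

(135/593) = +1 → QR.
(506/593) = -1 → non-residue.
(549/593) = -1 → non-residue.
Total quadratic residues among the 3: 1.

1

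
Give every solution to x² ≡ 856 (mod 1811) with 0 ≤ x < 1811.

Since 1811 ≡ 3 (mod 4), a square root of 856 is 856^((1811+1)/4) = 856^453 mod 1811.
Repeated squaring: 856^2≡1092, 856^4≡826, 856^8≡1340, 856^16≡899, 856^32≡495, 856^64≡540, 856^128≡29, 856^256≡841 (mod 1811).
856^453 = 856^(256+128+64+4+1) ≡ 1721 (mod 1811).
Check: 1721² = 2961841 ≡ 856 (mod 1811). The two roots are 90 and 1721.

90, 1721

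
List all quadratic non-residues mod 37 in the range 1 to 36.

2,5,6,8,13,14,15,17,18,19,20,22,23,24,29,31,32,35

Square k = 1,…,18 (k and 37−k give the same square):
1²=1, 2²=4, 3²=9, 4²=16, 5²=25, 6²=36, 7²≡12, 8²≡27, 9²≡7, 10²≡26, 11²≡10, 12²≡33, 13²≡21, 14²≡11, 15²≡3, 16²≡34, 17²≡30, 18²≡28 (mod 37).
The residues are {1, 3, 4, 7, 9, 10, 11, 12, 16, 21, 25, 26, 27, 28, 30, 33, 34, 36}; the non-residues are the remaining 18 nonzero classes.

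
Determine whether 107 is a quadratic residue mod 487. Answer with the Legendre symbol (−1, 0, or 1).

Euler's criterion: (107/487) ≡ 107^243 (mod 487).
107^2 ≡ 248 (mod 487)
107^4 ≡ 142 (mod 487)
107^8 ≡ 197 (mod 487)
107^16 ≡ 336 (mod 487)
107^32 ≡ 399 (mod 487)
107^64 ≡ 439 (mod 487)
107^128 ≡ 356 (mod 487)
107^243 = 107^(128+64+32+16+2+1) ≡ 1 (mod 487).
Result is 1, so (107/487) = 1.

1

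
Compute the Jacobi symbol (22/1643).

1

Pull out 2: since 1643 ≡ 3 (mod 8), (2/1643) = -1.
Reciprocity: 11 ≡ 3 and 1643 ≡ 3 (mod 4), so (11/1643) = −(1643/11).
Reduce top mod 11: now compute (4/11).
Pull out 2^2: since 11 ≡ 3 (mod 8), (2/11) = -1, so (2/11)^2 = +1.
Reached (1/11) = 1. Collecting the sign flips along the way, the symbol is +1.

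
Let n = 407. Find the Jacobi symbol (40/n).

Pull out 2^3: since 407 ≡ 7 (mod 8), (2/407) = +1, so (2/407)^3 = +1.
Reciprocity: 5 ≡ 1 and 407 ≡ 3 (mod 4), so (5/407) = +(407/5).
Reduce top mod 5: now compute (2/5).
Pull out 2: since 5 ≡ 5 (mod 8), (2/5) = -1.
Reached (1/5) = 1. Collecting the sign flips along the way, the symbol is -1.

-1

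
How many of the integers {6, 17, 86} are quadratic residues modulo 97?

(6/97) = +1 → QR.
(17/97) = -1 → non-residue.
(86/97) = +1 → QR.
Total quadratic residues among the 3: 2.

2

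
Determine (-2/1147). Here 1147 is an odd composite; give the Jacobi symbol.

1

First reduce: -2 ≡ 1145 (mod 1147).
Reciprocity: 1145 ≡ 1 and 1147 ≡ 3 (mod 4), so (1145/1147) = +(1147/1145).
Reduce top mod 1145: now compute (2/1145).
Pull out 2: since 1145 ≡ 1 (mod 8), (2/1145) = +1.
Reached (1/1145) = 1. Collecting the sign flips along the way, the symbol is +1.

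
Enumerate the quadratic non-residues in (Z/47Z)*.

Square k = 1,…,23 (k and 47−k give the same square):
1²=1, 2²=4, 3²=9, 4²=16, 5²=25, 6²=36, 7²≡2, 8²≡17, 9²≡34, 10²≡6, 11²≡27, 12²≡3, 13²≡28, 14²≡8, 15²≡37, 16²≡21, 17²≡7, 18²≡42, 19²≡32, 20²≡24, 21²≡18, 22²≡14, 23²≡12 (mod 47).
The residues are {1, 2, 3, 4, 6, 7, 8, 9, 12, 14, 16, 17, 18, 21, 24, 25, 27, 28, 32, 34, 36, 37, 42}; the non-residues are the remaining 23 nonzero classes.

5,10,11,13,15,19,20,22,23,26,29,30,31,33,35,38,39,40,41,43,44,45,46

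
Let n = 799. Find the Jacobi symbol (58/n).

1

Pull out 2: since 799 ≡ 7 (mod 8), (2/799) = +1.
Reciprocity: 29 ≡ 1 and 799 ≡ 3 (mod 4), so (29/799) = +(799/29).
Reduce top mod 29: now compute (16/29).
Pull out 2^4: since 29 ≡ 5 (mod 8), (2/29) = -1, so (2/29)^4 = +1.
Reached (1/29) = 1. Collecting the sign flips along the way, the symbol is +1.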